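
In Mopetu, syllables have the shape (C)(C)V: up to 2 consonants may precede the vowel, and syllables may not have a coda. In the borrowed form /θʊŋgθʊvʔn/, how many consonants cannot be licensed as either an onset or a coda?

4

Under (C)(C)V, the unsyllabifiable consonants are /ŋ/, /v/, /ʔ/, /n/ (no codas are permitted; onsets may contain at most 2 consonants).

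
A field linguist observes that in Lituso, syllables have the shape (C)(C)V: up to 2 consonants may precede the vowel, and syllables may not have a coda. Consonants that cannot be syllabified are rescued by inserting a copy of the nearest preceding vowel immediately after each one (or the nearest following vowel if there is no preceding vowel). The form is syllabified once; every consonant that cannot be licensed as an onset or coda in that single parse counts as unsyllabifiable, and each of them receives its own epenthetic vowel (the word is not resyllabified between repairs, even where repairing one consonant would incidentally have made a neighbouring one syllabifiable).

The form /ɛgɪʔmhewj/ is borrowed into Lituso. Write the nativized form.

Syllabifying with onset maximization leaves /ʔ/, /w/, /j/ stranded (no codas are permitted; onsets may contain at most 2 consonants).
Inserting the epenthetic vowel yields /ʔ/ → /ʔɪ/, /w/ → /we/, /j/ → /je/.

ɛgɪʔɪmheweje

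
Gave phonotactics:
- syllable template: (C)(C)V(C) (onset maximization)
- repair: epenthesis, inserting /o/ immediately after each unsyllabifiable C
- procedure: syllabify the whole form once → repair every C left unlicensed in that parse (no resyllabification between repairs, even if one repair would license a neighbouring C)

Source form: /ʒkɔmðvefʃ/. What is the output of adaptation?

Under (C)(C)V(C), the unsyllabifiable consonants are /ʃ/ (at most one coda consonant is licensed; onsets may contain at most 2 consonants).
Each unlicensed consonant becomes the onset of a new syllable: /ʃ/ → /ʃo/.

ʒkɔmðvefʃo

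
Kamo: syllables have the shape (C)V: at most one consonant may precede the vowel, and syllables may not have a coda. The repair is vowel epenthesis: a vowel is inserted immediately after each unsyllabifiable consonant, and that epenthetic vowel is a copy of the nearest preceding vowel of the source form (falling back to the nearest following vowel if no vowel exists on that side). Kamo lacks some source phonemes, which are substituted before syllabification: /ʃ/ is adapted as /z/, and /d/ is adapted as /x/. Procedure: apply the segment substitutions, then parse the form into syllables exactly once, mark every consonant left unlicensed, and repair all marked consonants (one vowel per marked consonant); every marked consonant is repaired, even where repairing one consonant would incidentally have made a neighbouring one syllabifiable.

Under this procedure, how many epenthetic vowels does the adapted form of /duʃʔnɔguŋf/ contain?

4

After substitution the input is /xuzʔnɔguŋf/.
The unsyllabifiable consonants are /z/, /ʔ/, /ŋ/, /f/; each receives one epenthetic vowel.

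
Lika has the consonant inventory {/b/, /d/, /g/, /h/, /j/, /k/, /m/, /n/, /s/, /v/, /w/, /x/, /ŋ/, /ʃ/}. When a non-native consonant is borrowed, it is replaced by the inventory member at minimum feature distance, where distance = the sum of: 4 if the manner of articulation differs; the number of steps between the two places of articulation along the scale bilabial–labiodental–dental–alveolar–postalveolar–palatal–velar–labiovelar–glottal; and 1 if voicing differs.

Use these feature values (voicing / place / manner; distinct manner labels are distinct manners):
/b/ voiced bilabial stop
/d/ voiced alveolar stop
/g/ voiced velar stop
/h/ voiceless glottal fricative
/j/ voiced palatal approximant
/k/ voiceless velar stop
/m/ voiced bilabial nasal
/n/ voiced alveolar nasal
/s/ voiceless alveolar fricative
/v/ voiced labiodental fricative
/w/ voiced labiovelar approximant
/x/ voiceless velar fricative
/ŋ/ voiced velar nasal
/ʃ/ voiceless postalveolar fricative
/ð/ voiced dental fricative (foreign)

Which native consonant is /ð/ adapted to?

/v/ is closest: same manner (fricative), place distance 1 (dental→labiodental), same voicing; total 1. Next closest is /s/ at distance 2.

v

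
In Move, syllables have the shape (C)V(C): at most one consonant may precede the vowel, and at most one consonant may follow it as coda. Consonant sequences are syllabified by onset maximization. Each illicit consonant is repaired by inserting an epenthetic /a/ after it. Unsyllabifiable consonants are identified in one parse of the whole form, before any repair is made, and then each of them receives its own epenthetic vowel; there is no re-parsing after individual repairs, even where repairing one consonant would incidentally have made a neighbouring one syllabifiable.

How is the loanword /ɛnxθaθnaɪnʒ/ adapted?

Under (C)V(C), the unsyllabifiable consonants are /x/, /ʒ/ (at most one coda consonant is licensed; onsets are limited to one consonant).
Each unlicensed consonant becomes the onset of a new syllable: /x/ → /xa/, /ʒ/ → /ʒa/.

ɛnxaθaθnaɪnʒa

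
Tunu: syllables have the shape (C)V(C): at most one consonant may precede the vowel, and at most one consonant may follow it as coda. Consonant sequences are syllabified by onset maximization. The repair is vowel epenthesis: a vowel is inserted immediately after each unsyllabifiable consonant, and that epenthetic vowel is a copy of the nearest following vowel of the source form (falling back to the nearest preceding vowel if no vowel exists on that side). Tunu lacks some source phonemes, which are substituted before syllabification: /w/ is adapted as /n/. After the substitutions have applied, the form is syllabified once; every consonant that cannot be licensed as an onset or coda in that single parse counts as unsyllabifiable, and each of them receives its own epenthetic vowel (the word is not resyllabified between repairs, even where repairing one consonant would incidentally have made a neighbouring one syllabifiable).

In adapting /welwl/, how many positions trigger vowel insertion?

2

After substitution the input is /nelnl/.
The unsyllabifiable consonants are /n/, /l/; each receives one epenthetic vowel.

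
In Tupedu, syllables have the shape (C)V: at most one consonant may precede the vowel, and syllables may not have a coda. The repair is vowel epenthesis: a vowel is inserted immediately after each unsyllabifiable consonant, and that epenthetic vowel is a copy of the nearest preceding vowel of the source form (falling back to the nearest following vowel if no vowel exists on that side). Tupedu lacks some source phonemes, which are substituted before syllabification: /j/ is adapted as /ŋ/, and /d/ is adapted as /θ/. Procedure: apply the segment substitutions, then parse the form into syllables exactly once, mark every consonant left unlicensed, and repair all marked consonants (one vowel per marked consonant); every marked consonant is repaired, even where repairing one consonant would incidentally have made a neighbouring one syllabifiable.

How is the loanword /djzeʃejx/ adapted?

θeŋezeʃeŋexe

Substitution: /d/ → /θ/, /j/ → /ŋ/, giving /θŋzeʃeŋx/.
Under (C)V, the unsyllabifiable consonants are /θ/, /ŋ/, /ŋ/, /x/ (no codas are permitted; onsets are limited to one consonant).
Inserting the epenthetic vowel yields /θ/ → /θe/, /ŋ/ → /ŋe/, /ŋ/ → /ŋe/, /x/ → /xe/.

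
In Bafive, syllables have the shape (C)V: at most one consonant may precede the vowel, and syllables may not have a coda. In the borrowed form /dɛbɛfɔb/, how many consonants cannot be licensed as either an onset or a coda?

1

Syllabifying with onset maximization leaves /b/ stranded (no codas are permitted; onsets are limited to one consonant).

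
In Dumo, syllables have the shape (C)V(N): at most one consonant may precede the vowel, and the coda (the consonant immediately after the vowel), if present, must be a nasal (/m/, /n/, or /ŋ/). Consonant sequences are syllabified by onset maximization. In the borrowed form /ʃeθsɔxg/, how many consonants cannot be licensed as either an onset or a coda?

Under (C)V(N), the unsyllabifiable consonants are /θ/, /x/, /g/ (only a nasal (/m/, /n/, or /ŋ/) is licensed in coda position; onsets are limited to one consonant).

3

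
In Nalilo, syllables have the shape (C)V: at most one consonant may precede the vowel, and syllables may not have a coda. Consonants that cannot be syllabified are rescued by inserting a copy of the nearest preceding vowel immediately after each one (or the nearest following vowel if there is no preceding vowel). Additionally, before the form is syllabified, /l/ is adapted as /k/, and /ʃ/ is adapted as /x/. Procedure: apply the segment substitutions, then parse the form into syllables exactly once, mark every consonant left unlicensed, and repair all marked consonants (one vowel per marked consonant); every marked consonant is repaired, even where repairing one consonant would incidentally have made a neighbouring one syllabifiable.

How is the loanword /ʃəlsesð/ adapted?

xəkəseseðe

Substitution: /ʃ/ → /x/, /l/ → /k/, giving /xəksesð/.
The consonants /k/, /s/, /ð/ cannot be parsed into a legal (C)V syllable (no codas are permitted; onsets are limited to one consonant).
Inserting the epenthetic vowel yields /k/ → /kə/, /s/ → /se/, /ð/ → /ðe/.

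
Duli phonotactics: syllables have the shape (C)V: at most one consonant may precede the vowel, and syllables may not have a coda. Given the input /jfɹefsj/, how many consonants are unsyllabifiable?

Under (C)V, the unsyllabifiable consonants are /j/, /f/, /f/, /s/, /j/ (no codas are permitted; onsets are limited to one consonant).

5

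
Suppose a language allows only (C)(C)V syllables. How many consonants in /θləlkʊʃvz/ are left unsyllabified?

The consonants /ʃ/, /v/, /z/ cannot be parsed into a legal (C)(C)V syllable (no codas are permitted; onsets may contain at most 2 consonants).

3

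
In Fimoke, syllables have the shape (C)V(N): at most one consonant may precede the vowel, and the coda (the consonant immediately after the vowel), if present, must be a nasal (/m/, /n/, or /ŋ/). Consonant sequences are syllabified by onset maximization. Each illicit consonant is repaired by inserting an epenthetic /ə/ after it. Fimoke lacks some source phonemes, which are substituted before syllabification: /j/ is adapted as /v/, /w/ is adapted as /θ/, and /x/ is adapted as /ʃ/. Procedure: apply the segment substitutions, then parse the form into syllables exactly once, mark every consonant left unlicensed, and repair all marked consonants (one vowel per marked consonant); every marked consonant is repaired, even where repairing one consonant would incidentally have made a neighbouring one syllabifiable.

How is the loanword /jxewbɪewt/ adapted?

vəʃeθəbɪeθətə

Substitution: /j/ → /v/, /x/ → /ʃ/, /w/ → /θ/, giving /vʃeθbɪeθt/.
The consonants /v/, /θ/, /θ/, /t/ cannot be parsed into a legal (C)V(N) syllable (only a nasal (/m/, /n/, or /ŋ/) is licensed in coda position; onsets are limited to one consonant).
Epenthesis after each stranded consonant: /v/ → /və/, /θ/ → /θə/, /θ/ → /θə/, /t/ → /tə/.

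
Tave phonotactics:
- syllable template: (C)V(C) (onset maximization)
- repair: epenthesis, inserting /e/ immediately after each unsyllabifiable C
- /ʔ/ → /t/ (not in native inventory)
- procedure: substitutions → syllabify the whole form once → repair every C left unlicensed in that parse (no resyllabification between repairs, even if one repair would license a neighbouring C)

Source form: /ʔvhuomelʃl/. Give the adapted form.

Substitution: /ʔ/ → /t/, giving /tvhuomelʃl/.
Under (C)V(C), the unsyllabifiable consonants are /t/, /v/, /ʃ/, /l/ (at most one coda consonant is licensed; onsets are limited to one consonant).
Each unlicensed consonant becomes the onset of a new syllable: /t/ → /te/, /v/ → /ve/, /ʃ/ → /ʃe/, /l/ → /le/.

tevehuomelʃele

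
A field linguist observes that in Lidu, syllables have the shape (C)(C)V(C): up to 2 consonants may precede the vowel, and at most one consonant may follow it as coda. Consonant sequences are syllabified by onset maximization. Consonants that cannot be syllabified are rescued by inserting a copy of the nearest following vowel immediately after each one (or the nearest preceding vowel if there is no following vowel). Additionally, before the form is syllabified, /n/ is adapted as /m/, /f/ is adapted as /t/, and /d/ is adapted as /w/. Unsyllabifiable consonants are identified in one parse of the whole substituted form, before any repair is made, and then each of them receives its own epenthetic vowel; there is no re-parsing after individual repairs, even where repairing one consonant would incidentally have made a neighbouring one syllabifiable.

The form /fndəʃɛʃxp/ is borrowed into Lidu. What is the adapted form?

təmwəʃɛʃxɛpɛ

Substitution: /f/ → /t/, /n/ → /m/, /d/ → /w/, giving /tmwəʃɛʃxp/.
The consonants /t/, /x/, /p/ cannot be parsed into a legal (C)(C)V(C) syllable (at most one coda consonant is licensed; onsets may contain at most 2 consonants).
Each unlicensed consonant becomes the onset of a new syllable: /t/ → /tə/, /x/ → /xɛ/, /p/ → /pɛ/.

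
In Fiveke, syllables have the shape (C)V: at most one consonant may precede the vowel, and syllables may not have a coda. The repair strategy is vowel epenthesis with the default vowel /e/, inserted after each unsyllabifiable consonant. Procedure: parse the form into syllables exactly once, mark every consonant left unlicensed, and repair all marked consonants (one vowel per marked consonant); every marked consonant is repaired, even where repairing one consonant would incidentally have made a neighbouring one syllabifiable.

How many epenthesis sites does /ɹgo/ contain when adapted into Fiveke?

1

The unsyllabifiable consonants are /ɹ/; each receives one epenthetic vowel.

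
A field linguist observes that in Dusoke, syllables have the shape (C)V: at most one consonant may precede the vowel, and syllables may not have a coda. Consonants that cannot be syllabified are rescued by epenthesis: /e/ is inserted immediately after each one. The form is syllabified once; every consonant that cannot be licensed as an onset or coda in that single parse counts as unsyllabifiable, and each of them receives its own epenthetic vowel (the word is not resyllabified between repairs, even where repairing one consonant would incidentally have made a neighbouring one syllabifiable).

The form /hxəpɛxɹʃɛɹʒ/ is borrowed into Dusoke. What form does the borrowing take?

Under (C)V, the unsyllabifiable consonants are /h/, /x/, /ɹ/, /ɹ/, /ʒ/ (no codas are permitted; onsets are limited to one consonant).
Epenthesis after each stranded consonant: /h/ → /he/, /x/ → /xe/, /ɹ/ → /ɹe/, /ɹ/ → /ɹe/, /ʒ/ → /ʒe/.

hexəpɛxeɹeʃɛɹeʒe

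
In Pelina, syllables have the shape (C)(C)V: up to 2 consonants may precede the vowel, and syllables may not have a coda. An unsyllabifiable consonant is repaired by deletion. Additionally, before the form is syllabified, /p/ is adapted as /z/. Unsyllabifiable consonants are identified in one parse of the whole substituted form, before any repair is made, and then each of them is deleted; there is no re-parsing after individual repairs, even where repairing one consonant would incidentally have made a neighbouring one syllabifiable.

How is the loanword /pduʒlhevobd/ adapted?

Substitution: /p/ → /z/, giving /zduʒlhevobd/.
Syllabifying with onset maximization leaves /ʒ/, /b/, /d/ stranded (no codas are permitted; onsets may contain at most 2 consonants).
Each unlicensed consonant is deleted: /ʒ/, /b/, /d/.

zdulhevo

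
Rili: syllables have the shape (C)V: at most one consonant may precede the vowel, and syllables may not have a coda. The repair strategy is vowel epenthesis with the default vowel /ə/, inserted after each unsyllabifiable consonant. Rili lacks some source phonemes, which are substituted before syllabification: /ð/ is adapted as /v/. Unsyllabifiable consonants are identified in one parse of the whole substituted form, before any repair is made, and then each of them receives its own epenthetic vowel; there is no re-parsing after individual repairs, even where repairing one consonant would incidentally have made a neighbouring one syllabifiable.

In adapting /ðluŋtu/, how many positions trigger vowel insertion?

2

After substitution the input is /vluŋtu/.
The unsyllabifiable consonants are /v/, /ŋ/; each receives one epenthetic vowel.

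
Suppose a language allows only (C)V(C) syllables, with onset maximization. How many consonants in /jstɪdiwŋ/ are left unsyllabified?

3

Syllabifying with onset maximization leaves /j/, /s/, /ŋ/ stranded (at most one coda consonant is licensed; onsets are limited to one consonant).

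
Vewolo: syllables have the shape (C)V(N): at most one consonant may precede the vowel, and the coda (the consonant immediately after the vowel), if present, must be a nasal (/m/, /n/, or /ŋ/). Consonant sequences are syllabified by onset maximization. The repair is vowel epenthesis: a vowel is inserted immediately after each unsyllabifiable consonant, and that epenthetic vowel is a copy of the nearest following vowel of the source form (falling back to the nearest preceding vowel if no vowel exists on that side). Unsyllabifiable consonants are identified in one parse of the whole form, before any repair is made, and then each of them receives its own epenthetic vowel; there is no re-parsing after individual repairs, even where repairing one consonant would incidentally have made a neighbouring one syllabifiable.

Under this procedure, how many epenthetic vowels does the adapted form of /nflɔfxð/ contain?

5

The unsyllabifiable consonants are /n/, /f/, /f/, /x/, /ð/; each receives one epenthetic vowel.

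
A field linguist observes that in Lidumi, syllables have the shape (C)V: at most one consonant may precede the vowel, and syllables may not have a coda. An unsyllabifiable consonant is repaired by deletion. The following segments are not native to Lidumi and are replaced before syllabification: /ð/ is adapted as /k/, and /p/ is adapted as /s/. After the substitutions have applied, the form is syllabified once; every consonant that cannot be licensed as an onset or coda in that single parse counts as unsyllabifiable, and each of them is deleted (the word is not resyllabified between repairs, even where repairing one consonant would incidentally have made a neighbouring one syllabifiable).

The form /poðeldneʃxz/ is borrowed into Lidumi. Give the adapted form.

sokene

Substitution: /p/ → /s/, /ð/ → /k/, giving /sokeldneʃxz/.
Under (C)V, the unsyllabifiable consonants are /l/, /d/, /ʃ/, /x/, /z/ (no codas are permitted; onsets are limited to one consonant).
Deletion applies to /l/, /d/, /ʃ/, /x/, /z/.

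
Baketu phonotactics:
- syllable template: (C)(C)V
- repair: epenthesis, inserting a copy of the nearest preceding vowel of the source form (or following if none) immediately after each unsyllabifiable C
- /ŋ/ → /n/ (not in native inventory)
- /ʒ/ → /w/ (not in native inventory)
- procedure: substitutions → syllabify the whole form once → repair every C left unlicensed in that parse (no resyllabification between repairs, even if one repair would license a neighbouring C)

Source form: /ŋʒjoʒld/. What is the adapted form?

nowjowolodo

Substitution: /ŋ/ → /n/, /ʒ/ → /w/, giving /nwjowld/.
Under (C)(C)V, the unsyllabifiable consonants are /n/, /w/, /l/, /d/ (no codas are permitted; onsets may contain at most 2 consonants).
Inserting the epenthetic vowel yields /n/ → /no/, /w/ → /wo/, /l/ → /lo/, /d/ → /do/.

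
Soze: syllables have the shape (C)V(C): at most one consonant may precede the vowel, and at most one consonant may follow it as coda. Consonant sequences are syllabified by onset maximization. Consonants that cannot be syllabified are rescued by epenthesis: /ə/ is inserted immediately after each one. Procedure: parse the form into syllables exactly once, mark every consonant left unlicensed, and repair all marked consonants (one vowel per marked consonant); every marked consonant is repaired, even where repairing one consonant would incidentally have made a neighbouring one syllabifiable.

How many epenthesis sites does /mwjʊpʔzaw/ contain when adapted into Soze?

The unsyllabifiable consonants are /m/, /w/, /ʔ/; each receives one epenthetic vowel.

3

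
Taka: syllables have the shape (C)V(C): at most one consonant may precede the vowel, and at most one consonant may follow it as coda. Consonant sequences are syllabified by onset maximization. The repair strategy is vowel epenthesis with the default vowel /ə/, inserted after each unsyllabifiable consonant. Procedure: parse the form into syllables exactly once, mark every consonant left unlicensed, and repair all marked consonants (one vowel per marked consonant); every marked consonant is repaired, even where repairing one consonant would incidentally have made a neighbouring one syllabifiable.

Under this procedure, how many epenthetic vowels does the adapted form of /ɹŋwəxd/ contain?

The unsyllabifiable consonants are /ɹ/, /ŋ/, /d/; each receives one epenthetic vowel.

3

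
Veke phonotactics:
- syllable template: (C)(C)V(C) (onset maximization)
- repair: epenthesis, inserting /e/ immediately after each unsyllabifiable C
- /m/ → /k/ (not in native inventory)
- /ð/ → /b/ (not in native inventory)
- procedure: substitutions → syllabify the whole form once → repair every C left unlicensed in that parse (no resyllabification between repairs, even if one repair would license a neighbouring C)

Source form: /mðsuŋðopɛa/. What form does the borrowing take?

kebsuŋbopɛa

Substitution: /m/ → /k/, /ð/ → /b/, giving /kbsuŋbopɛa/.
Syllabifying with onset maximization leaves /k/ stranded (at most one coda consonant is licensed; onsets may contain at most 2 consonants).
Inserting the epenthetic vowel yields /k/ → /ke/.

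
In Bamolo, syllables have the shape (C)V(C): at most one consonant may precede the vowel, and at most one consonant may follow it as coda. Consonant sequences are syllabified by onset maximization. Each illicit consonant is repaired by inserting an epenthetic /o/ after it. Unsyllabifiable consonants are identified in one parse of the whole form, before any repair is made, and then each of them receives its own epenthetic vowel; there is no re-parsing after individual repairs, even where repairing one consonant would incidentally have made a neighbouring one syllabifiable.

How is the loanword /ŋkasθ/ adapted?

ŋokasθo

Under (C)V(C), the unsyllabifiable consonants are /ŋ/, /θ/ (at most one coda consonant is licensed; onsets are limited to one consonant).
Each unlicensed consonant becomes the onset of a new syllable: /ŋ/ → /ŋo/, /θ/ → /θo/.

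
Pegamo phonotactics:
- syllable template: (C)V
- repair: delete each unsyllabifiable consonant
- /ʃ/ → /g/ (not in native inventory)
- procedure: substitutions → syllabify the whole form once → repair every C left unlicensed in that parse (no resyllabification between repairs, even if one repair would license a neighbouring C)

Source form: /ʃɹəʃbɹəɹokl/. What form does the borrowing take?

ɹəɹəɹo

Substitution: /ʃ/ → /g/, giving /gɹəgbɹəɹokl/.
The consonants /g/, /g/, /b/, /k/, /l/ cannot be parsed into a legal (C)V syllable (no codas are permitted; onsets are limited to one consonant).
Each unlicensed consonant is deleted: /g/, /g/, /b/, /k/, /l/.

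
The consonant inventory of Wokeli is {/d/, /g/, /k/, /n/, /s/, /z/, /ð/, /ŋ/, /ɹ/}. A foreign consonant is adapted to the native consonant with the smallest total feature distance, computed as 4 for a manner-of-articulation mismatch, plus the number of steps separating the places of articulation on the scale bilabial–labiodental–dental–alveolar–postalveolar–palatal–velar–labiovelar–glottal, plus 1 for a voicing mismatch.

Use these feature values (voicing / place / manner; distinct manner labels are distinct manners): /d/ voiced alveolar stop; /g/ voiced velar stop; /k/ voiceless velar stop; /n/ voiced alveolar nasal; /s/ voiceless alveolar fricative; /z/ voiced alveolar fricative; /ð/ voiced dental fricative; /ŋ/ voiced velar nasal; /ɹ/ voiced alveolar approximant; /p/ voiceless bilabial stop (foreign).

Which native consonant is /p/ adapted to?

d

/d/ is closest: same manner (stop), place distance 3 (bilabial→alveolar), voicing differs (+1); total 4. Next closest is /k/ at distance 6.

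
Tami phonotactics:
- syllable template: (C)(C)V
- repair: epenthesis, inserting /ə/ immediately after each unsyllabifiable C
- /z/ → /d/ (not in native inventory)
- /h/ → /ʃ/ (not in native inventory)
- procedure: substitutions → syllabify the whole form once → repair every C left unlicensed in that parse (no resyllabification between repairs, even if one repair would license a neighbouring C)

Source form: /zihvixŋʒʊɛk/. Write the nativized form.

Substitution: /z/ → /d/, /h/ → /ʃ/, giving /diʃvixŋʒʊɛk/.
Syllabifying with onset maximization leaves /x/, /k/ stranded (no codas are permitted; onsets may contain at most 2 consonants).
Epenthesis after each stranded consonant: /x/ → /xə/, /k/ → /kə/.

diʃvixəŋʒʊɛkə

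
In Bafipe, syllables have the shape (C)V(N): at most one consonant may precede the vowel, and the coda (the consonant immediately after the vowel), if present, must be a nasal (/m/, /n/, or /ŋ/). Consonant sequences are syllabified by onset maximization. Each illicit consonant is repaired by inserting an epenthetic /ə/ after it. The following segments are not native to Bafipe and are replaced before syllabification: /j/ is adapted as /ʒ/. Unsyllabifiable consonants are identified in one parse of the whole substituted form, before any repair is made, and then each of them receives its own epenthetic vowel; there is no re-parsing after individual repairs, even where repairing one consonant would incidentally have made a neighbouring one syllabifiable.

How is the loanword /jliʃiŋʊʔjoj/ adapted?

Substitution: /j/ → /ʒ/, giving /ʒliʃiŋʊʔʒoʒ/.
Under (C)V(N), the unsyllabifiable consonants are /ʒ/, /ʔ/, /ʒ/ (only a nasal (/m/, /n/, or /ŋ/) is licensed in coda position; onsets are limited to one consonant).
Epenthesis after each stranded consonant: /ʒ/ → /ʒə/, /ʔ/ → /ʔə/, /ʒ/ → /ʒə/.

ʒəliʃiŋʊʔəʒoʒə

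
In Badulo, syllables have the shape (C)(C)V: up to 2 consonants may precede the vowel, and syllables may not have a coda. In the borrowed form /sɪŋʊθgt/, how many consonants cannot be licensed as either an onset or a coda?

3

Syllabifying with onset maximization leaves /θ/, /g/, /t/ stranded (no codas are permitted; onsets may contain at most 2 consonants).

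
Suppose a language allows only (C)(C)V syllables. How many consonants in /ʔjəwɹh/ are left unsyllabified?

Under (C)(C)V, the unsyllabifiable consonants are /w/, /ɹ/, /h/ (no codas are permitted; onsets may contain at most 2 consonants).

3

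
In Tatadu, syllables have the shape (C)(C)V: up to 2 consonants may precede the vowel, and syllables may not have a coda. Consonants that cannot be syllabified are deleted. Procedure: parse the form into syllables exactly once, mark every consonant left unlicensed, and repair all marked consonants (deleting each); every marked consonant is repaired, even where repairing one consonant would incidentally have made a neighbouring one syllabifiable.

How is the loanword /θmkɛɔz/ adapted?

mkɛɔ

The consonants /θ/, /z/ cannot be parsed into a legal (C)(C)V syllable (no codas are permitted; onsets may contain at most 2 consonants).
Each unlicensed consonant is deleted: /θ/, /z/.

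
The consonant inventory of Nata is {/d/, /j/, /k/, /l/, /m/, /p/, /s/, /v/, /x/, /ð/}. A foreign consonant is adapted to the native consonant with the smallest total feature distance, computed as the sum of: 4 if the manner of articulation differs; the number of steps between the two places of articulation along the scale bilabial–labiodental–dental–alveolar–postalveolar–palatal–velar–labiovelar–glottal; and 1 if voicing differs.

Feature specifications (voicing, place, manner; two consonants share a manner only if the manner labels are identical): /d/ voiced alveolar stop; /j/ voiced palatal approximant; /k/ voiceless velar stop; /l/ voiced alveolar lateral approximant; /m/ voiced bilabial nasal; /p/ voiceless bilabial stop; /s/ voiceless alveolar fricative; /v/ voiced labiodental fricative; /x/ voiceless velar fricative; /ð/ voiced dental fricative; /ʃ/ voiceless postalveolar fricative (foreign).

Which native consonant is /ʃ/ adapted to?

/s/ is closest: same manner (fricative), place distance 1 (postalveolar→alveolar), same voicing; total 1. Next closest is /x/ at distance 2.

s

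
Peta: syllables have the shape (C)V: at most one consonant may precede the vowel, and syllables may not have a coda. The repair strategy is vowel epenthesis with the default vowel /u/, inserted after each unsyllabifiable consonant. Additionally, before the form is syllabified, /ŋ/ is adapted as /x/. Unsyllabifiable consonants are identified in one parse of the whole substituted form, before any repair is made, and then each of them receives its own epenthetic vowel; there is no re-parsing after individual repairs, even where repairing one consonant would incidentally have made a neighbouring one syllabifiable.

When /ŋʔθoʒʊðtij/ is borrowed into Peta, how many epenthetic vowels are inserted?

4

After substitution the input is /xʔθoʒʊðtij/.
The unsyllabifiable consonants are /x/, /ʔ/, /ð/, /j/; each receives one epenthetic vowel.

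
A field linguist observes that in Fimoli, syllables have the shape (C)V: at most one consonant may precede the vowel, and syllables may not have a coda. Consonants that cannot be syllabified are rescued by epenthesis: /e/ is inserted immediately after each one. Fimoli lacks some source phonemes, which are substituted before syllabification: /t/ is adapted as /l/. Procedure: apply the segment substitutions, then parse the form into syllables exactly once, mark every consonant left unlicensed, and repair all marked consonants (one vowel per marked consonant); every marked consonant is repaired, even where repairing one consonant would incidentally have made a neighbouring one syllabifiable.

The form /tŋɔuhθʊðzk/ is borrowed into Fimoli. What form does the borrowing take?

leŋɔuheθʊðezeke

Substitution: /t/ → /l/, giving /lŋɔuhθʊðzk/.
Syllabifying with onset maximization leaves /l/, /h/, /ð/, /z/, /k/ stranded (no codas are permitted; onsets are limited to one consonant).
Inserting the epenthetic vowel yields /l/ → /le/, /h/ → /he/, /ð/ → /ðe/, /z/ → /ze/, /k/ → /ke/.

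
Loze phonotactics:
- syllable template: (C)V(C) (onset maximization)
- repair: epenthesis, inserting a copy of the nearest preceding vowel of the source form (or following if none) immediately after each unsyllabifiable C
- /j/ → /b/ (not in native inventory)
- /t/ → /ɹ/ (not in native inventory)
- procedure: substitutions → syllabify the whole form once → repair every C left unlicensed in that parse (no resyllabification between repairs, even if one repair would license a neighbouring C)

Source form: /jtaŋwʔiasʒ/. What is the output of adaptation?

Substitution: /j/ → /b/, /t/ → /ɹ/, giving /bɹaŋwʔiasʒ/.
The consonants /b/, /w/, /ʒ/ cannot be parsed into a legal (C)V(C) syllable (at most one coda consonant is licensed; onsets are limited to one consonant).
Inserting the epenthetic vowel yields /b/ → /ba/, /w/ → /wa/, /ʒ/ → /ʒa/.

baɹaŋwaʔiasʒa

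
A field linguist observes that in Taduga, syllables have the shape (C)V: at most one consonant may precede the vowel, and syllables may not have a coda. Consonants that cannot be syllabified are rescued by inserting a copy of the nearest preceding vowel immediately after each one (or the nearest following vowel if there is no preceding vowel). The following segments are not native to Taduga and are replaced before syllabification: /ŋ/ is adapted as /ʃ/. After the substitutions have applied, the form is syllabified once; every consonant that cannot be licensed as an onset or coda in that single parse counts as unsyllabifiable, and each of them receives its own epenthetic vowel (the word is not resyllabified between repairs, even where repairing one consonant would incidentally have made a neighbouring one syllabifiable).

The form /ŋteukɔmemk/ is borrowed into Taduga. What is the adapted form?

ʃeteukɔmemeke

Substitution: /ŋ/ → /ʃ/, giving /ʃteukɔmemk/.
Under (C)V, the unsyllabifiable consonants are /ʃ/, /m/, /k/ (no codas are permitted; onsets are limited to one consonant).
Epenthesis after each stranded consonant: /ʃ/ → /ʃe/, /m/ → /me/, /k/ → /ke/.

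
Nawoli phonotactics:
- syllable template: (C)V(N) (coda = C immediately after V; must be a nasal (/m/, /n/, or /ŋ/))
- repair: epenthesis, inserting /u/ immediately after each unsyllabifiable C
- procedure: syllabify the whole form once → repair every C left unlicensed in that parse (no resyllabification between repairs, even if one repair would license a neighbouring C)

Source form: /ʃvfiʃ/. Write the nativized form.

Syllabifying with onset maximization leaves /ʃ/, /v/, /ʃ/ stranded (only a nasal (/m/, /n/, or /ŋ/) is licensed in coda position; onsets are limited to one consonant).
Epenthesis after each stranded consonant: /ʃ/ → /ʃu/, /v/ → /vu/, /ʃ/ → /ʃu/.

ʃuvufiʃu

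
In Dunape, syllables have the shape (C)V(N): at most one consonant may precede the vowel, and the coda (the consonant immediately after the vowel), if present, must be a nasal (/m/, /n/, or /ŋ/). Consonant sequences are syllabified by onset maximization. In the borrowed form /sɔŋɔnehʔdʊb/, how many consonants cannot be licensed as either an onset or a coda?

Syllabifying with onset maximization leaves /h/, /ʔ/, /b/ stranded (only a nasal (/m/, /n/, or /ŋ/) is licensed in coda position; onsets are limited to one consonant).

3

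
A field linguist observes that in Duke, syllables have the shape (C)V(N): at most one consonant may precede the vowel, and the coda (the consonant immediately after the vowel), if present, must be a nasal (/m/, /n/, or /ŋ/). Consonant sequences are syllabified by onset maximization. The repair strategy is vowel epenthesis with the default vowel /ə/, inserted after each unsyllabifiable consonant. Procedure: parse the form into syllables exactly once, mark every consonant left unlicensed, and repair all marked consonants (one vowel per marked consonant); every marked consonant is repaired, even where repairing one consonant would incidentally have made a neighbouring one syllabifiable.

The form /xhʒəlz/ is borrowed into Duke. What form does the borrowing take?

xəhəʒələzə

The consonants /x/, /h/, /l/, /z/ cannot be parsed into a legal (C)V(N) syllable (only a nasal (/m/, /n/, or /ŋ/) is licensed in coda position; onsets are limited to one consonant).
Each unlicensed consonant becomes the onset of a new syllable: /x/ → /xə/, /h/ → /hə/, /l/ → /lə/, /z/ → /zə/.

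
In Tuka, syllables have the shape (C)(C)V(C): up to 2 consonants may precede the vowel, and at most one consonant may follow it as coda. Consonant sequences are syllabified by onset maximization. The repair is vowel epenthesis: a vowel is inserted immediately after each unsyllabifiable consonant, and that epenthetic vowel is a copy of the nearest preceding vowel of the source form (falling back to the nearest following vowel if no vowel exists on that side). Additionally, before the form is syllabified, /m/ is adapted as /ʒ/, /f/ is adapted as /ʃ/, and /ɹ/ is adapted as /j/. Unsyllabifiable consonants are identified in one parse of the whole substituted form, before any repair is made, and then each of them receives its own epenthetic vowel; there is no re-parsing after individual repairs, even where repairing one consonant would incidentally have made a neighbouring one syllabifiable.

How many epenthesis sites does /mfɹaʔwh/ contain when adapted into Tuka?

3

After substitution the input is /ʒʃjaʔwh/.
The unsyllabifiable consonants are /ʒ/, /w/, /h/; each receives one epenthetic vowel.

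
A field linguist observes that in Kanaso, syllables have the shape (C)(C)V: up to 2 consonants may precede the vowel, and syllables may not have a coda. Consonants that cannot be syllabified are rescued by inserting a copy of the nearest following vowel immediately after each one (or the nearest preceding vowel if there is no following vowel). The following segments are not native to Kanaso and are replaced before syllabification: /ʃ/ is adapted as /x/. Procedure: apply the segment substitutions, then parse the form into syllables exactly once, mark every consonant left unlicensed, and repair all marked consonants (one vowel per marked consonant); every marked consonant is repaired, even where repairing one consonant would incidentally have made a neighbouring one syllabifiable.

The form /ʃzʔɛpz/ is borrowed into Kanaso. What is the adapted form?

xɛzʔɛpɛzɛ

Substitution: /ʃ/ → /x/, giving /xzʔɛpz/.
Syllabifying with onset maximization leaves /x/, /p/, /z/ stranded (no codas are permitted; onsets may contain at most 2 consonants).
Inserting the epenthetic vowel yields /x/ → /xɛ/, /p/ → /pɛ/, /z/ → /zɛ/.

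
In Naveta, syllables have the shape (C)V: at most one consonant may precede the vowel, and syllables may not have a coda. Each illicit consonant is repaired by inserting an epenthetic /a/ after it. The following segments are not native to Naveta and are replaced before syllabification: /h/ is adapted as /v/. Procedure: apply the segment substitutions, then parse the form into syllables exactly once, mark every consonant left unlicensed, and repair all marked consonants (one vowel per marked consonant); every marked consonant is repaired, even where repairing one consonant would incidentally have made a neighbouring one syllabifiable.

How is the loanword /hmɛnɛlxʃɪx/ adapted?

Substitution: /h/ → /v/, giving /vmɛnɛlxʃɪx/.
The consonants /v/, /l/, /x/, /x/ cannot be parsed into a legal (C)V syllable (no codas are permitted; onsets are limited to one consonant).
Inserting the epenthetic vowel yields /v/ → /va/, /l/ → /la/, /x/ → /xa/, /x/ → /xa/.

vamɛnɛlaxaʃɪxa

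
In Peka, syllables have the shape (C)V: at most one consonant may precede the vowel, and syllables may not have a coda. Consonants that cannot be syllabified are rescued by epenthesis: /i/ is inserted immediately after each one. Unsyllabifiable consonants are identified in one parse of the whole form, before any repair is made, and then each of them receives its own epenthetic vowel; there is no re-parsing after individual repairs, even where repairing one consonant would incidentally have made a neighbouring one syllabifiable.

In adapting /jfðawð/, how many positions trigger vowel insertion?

4

The unsyllabifiable consonants are /j/, /f/, /w/, /ð/; each receives one epenthetic vowel.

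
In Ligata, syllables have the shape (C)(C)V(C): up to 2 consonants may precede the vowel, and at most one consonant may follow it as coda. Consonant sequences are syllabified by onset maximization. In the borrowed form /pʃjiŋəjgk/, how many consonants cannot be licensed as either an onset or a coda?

Syllabifying with onset maximization leaves /p/, /g/, /k/ stranded (at most one coda consonant is licensed; onsets may contain at most 2 consonants).

3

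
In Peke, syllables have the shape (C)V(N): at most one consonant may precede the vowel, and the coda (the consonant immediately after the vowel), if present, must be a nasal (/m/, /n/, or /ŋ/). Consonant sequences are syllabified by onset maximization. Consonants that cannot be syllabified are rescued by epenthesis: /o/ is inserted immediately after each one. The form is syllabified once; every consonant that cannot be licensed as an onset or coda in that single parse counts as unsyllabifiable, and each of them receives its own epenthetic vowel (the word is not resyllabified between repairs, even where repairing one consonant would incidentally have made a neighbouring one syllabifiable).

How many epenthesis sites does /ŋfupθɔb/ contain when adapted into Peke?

The unsyllabifiable consonants are /ŋ/, /p/, /b/; each receives one epenthetic vowel.

3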